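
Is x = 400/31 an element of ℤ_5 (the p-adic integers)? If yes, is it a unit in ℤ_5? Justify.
x ∈ ℤ_5 but not a unit; v_5(x) = 2 > 0

ℤ_5 = {x ∈ ℚ_5 : v_5(x) ≥ 0} and ℤ_5^× = {x ∈ ℤ_5 : v_5(x) = 0}. Here v_5(400/31) = v_5(num) − v_5(den) = 2; compare against these criteria.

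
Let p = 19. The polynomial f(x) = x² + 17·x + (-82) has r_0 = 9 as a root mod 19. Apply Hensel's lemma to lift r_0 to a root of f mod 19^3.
r_2 = 541 (mod 6859)

Hensel: r_{i+1} = r_i − f(r_i)·(f′(r_i))^{-1} mod 19^{i+2}, f′(x) = 2x + 17. Iterate:
  r_0 = 9 (mod 19)
  r_1 = 180 (mod 361)
  r_2 = 541 (mod 6859)
Final: r = 541 satisfies f(r) ≡ 0 mod 19^3.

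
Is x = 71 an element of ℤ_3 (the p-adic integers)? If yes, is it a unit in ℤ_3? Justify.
x ∈ ℤ_3^× (unit); v_3(x) = 0

ℤ_3 = {x ∈ ℚ_3 : v_3(x) ≥ 0} and ℤ_3^× = {x ∈ ℤ_3 : v_3(x) = 0}. Here v_3(71) = v_3(num) − v_3(den) = 0; compare against these criteria.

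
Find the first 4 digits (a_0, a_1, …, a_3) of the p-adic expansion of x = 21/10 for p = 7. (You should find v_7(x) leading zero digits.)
(a_0, …, a_3) = (0, 1, 2, 6)

v_7(21/10) = 1, so a_0 = ... = a_0 = 0. Factor out: x = 7^1 · u with u = 3/10 a unit in ℤ_7. Expand u iteratively via a_{v+i} = u_i mod 7, u_{i+1} = (u_i − a_{v+i})/7:
  u_0 = 3/10;  a_1 = 1;  u_1 = (u_0 − 1)/7 = -1/10
  u_1 = -1/10;  a_2 = 2;  u_2 = (u_1 − 2)/7 = -3/10
  u_2 = -3/10;  a_3 = 6;  u_3 = (u_2 − 6)/7 = -9/10
Digits: (0, 1, 2, 6).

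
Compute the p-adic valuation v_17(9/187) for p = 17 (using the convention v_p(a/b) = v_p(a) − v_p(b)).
v_17(9/187) = -1

Factor powers of 17 from the numerator and denominator of the reduced fraction: 9 = 17^0 · 9 and 187 = 17^1 · 11. Apply v_p(a/b) = v_p(a) − v_p(b): v_17(9/187) = 0 − 1 = -1.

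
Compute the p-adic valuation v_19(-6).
v_19(-6) = 0

v_19(n) is the largest exponent k such that 19^k divides n. Factor out: -6 = -19^0 · 6. (Sign doesn't affect v_p.) So v_19(-6) = 0.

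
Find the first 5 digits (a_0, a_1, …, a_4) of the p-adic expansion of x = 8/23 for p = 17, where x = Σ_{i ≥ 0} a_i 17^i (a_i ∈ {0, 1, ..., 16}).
(a_0, …, a_4) = (7, 7, 4, 16, 2)

v_17(8/23) = 0 (numerator and denominator both coprime to 17), so x ∈ ℤ_17^×. Compute digits iteratively via a_i = x_i mod 17, x_{i+1} = (x_i − a_i)/17, with x_0 = x:
  x_0 = 8/23;  a_0 = 7;  x_1 = (x_0 − 7)/17 = -9/23
  x_1 = -9/23;  a_1 = 7;  x_2 = (x_1 − 7)/17 = -10/23
  x_2 = -10/23;  a_2 = 4;  x_3 = (x_2 − 4)/17 = -6/23
  x_3 = -6/23;  a_3 = 16;  x_4 = (x_3 − 16)/17 = -22/23
  x_4 = -22/23;  a_4 = 2;  x_5 = (x_4 − 2)/17 = -4/23
Digits: (7, 7, 4, 16, 2).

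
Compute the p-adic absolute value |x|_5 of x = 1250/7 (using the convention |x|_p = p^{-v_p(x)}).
|1250/7|_5 = 1/625

Step 1 — compute v_5(x) by factoring powers of 5 out of the numerator and denominator: v_5(1250/7) = 4. Step 2 — apply |x|_p = p^{-v_p(x)} = 5^{-4} = 1/625.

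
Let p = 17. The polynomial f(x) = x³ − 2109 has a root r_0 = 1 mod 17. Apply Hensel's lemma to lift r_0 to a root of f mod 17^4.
r_3 = 77963 (mod 83521)

Hensel: r_{i+1} = r_i − f(r_i)/f′(r_i) mod 17^{i+2}, where f′(x) = 3x². Iterate:
  r_0 = 1 (mod 17)
  r_1 = 222 (mod 289)
  r_2 = 4268 (mod 4913)
  r_3 = 77963 (mod 83521)
Final: r = 77963 with f(r) ≡ 0 mod 17^4.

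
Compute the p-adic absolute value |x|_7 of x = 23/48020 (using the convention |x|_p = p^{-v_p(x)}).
|23/48020|_7 = 2401

Step 1 — compute v_7(x) by factoring powers of 7 out of the numerator and denominator: v_7(23/48020) = -4. Step 2 — apply |x|_p = p^{-v_p(x)} = 7^{4} = 2401.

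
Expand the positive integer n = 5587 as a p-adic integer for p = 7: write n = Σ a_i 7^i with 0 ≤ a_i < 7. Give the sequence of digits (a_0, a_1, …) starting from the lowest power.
(a_0, a_1, …) = (1, 0, 2, 2, 2)

Repeated division by 7 gives the digits low-to-high: 5587 = 1 + 2·7^2 + 2·7^3 + 2·7^4. Digit sequence: (1, 0, 2, 2, 2).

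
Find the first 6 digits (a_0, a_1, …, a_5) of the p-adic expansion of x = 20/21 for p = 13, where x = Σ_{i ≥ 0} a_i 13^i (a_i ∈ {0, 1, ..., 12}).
(a_0, …, a_5) = (9, 0, 8, 0, 8, 0)

v_13(20/21) = 0 (numerator and denominator both coprime to 13), so x ∈ ℤ_13^×. Compute digits iteratively via a_i = x_i mod 13, x_{i+1} = (x_i − a_i)/13, with x_0 = x:
  x_0 = 20/21;  a_0 = 9;  x_1 = (x_0 − 9)/13 = -13/21
  x_1 = -13/21;  a_1 = 0;  x_2 = (x_1 − 0)/13 = -1/21
  x_2 = -1/21;  a_2 = 8;  x_3 = (x_2 − 8)/13 = -13/21
  x_3 = -13/21;  a_3 = 0;  x_4 = (x_3 − 0)/13 = -1/21
  x_4 = -1/21;  a_4 = 8;  x_5 = (x_4 − 8)/13 = -13/21
  x_5 = -13/21;  a_5 = 0;  x_6 = (x_5 − 0)/13 = -1/21
Digits: (9, 0, 8, 0, 8, 0).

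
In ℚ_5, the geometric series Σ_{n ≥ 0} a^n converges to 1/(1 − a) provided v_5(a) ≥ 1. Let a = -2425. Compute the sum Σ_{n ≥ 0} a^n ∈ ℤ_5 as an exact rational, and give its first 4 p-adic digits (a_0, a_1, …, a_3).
Σ a^n = 1/(1 − a) = 1/2426;  first 4 digits = (1, 0, 3, 0)

v_5(a) = 2 ≥ 1, so the series converges in ℤ_5 to 1/(1 − a) = 1/(1 − (-2425)) = 1/2426. Expand this rational in ℤ_5: compute digits iteratively via d_i = x_i mod 5, x_{i+1} = (x_i − d_i)/5. The first 4 digits are (1, 0, 3, 0).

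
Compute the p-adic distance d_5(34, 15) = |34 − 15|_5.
d_5(34, 15) = 1

Step 1 — x − y = 34 − 15 = 19. Step 2 — v_5(19) = 0 (factor: 19 = (5^0 · 19); the sign does not affect v_p). Step 3 — |x − y|_5 = 5^{0} = 1.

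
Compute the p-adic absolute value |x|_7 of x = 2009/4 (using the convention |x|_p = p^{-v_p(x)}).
|2009/4|_7 = 1/49

Step 1 — compute v_7(x) by factoring powers of 7 out of the numerator and denominator: v_7(2009/4) = 2. Step 2 — apply |x|_p = p^{-v_p(x)} = 7^{-2} = 1/49.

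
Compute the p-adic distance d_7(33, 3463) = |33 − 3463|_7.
d_7(33, 3463) = 1/343

Step 1 — x − y = 33 − 3463 = -3430. Step 2 — v_7(-3430) = 3 (factor: -3430 = −(7^3 · 10); the sign does not affect v_p). Step 3 — |x − y|_7 = 7^{-3} = 1/343.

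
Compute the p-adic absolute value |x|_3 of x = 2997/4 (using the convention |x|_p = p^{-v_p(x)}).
|2997/4|_3 = 1/81

Step 1 — compute v_3(x) by factoring powers of 3 out of the numerator and denominator: v_3(2997/4) = 4. Step 2 — apply |x|_p = p^{-v_p(x)} = 3^{-4} = 1/81.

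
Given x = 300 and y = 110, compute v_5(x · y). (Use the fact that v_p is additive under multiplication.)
v_5(33000) = 3

v_p(x) = 2 (factor: 300 = 5^2 · 12); v_p(y) = 1 (factor: 110 = 5^1 · 22). Additivity: v_p(xy) = v_p(x) + v_p(y) = 2 + 1 = 3. (Direct check: xy = 33000 = 5^3 · (264).)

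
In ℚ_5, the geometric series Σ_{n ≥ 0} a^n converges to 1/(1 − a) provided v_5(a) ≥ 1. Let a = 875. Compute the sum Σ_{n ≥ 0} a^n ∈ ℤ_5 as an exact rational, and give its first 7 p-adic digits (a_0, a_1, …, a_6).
Σ a^n = 1/(1 − a) = -1/874;  first 7 digits = (1, 0, 0, 2, 1, 0, 4)

v_5(a) = 3 ≥ 1, so the series converges in ℤ_5 to 1/(1 − a) = 1/(1 − 875) = -1/874. Expand this rational in ℤ_5: compute digits iteratively via d_i = x_i mod 5, x_{i+1} = (x_i − d_i)/5. The first 7 digits are (1, 0, 0, 2, 1, 0, 4).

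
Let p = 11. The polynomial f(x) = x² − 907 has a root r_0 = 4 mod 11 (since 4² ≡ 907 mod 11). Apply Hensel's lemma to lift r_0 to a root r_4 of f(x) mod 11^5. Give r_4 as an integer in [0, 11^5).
r_4 = 118529 (mod 161051)

Hensel's recurrence: r_{i+1} = r_i − f(r_i)·(f′(r_i))^{-1} mod 11^{i+2}, with f′(x) = 2x. Iterate:
  r_0 = 4 (mod 11)
  r_1 = 70 (mod 121)
  r_2 = 70 (mod 1331)
  r_3 = 1401 (mod 14641)
  r_4 = 118529 (mod 161051)
Final: r_4 = 118529, and one checks f(r_4) ≡ 0 mod 11^5.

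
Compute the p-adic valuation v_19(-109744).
v_19(-109744) = 3

v_19(n) is the largest exponent k such that 19^k divides n. Factor out: -109744 = -19^3 · 16. (Sign doesn't affect v_p.) So v_19(-109744) = 3.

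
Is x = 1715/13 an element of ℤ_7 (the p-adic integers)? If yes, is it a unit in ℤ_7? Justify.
x ∈ ℤ_7 but not a unit; v_7(x) = 3 > 0

ℤ_7 = {x ∈ ℚ_7 : v_7(x) ≥ 0} and ℤ_7^× = {x ∈ ℤ_7 : v_7(x) = 0}. Here v_7(1715/13) = v_7(num) − v_7(den) = 3; compare against these criteria.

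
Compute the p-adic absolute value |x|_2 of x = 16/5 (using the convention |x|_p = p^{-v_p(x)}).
|16/5|_2 = 1/16

Step 1 — compute v_2(x) by factoring powers of 2 out of the numerator and denominator: v_2(16/5) = 4. Step 2 — apply |x|_p = p^{-v_p(x)} = 2^{-4} = 1/16.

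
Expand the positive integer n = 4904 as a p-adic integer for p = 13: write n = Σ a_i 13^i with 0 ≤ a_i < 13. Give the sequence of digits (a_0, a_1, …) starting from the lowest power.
(a_0, a_1, …) = (3, 0, 3, 2)

Repeated division by 13 gives the digits low-to-high: 4904 = 3 + 3·13^2 + 2·13^3. Digit sequence: (3, 0, 3, 2).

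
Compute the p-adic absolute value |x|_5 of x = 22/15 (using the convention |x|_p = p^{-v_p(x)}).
|22/15|_5 = 5

Step 1 — compute v_5(x) by factoring powers of 5 out of the numerator and denominator: v_5(22/15) = -1. Step 2 — apply |x|_p = p^{-v_p(x)} = 5^{1} = 5.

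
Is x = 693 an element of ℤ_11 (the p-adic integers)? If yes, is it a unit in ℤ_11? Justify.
x ∈ ℤ_11 but not a unit; v_11(x) = 1 > 0

ℤ_11 = {x ∈ ℚ_11 : v_11(x) ≥ 0} and ℤ_11^× = {x ∈ ℤ_11 : v_11(x) = 0}. Here v_11(693) = v_11(num) − v_11(den) = 1; compare against these criteria.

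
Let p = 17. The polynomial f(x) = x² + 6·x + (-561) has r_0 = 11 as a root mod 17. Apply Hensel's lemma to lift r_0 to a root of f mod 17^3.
r_2 = 334 (mod 4913)

Hensel: r_{i+1} = r_i − f(r_i)·(f′(r_i))^{-1} mod 17^{i+2}, f′(x) = 2x + 6. Iterate:
  r_0 = 11 (mod 17)
  r_1 = 45 (mod 289)
  r_2 = 334 (mod 4913)
Final: r = 334 satisfies f(r) ≡ 0 mod 17^3.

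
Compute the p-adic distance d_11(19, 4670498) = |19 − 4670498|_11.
d_11(19, 4670498) = 1/161051

Step 1 — x − y = 19 − 4670498 = -4670479. Step 2 — v_11(-4670479) = 5 (factor: -4670479 = −(11^5 · 29); the sign does not affect v_p). Step 3 — |x − y|_11 = 11^{-5} = 1/161051.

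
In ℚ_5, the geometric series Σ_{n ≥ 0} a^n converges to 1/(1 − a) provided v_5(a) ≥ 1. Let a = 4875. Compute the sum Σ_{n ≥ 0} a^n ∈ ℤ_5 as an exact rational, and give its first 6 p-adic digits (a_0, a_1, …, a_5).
Σ a^n = 1/(1 − a) = -1/4874;  first 6 digits = (1, 0, 0, 4, 2, 1)

v_5(a) = 3 ≥ 1, so the series converges in ℤ_5 to 1/(1 − a) = 1/(1 − 4875) = -1/4874. Expand this rational in ℤ_5: compute digits iteratively via d_i = x_i mod 5, x_{i+1} = (x_i − d_i)/5. The first 6 digits are (1, 0, 0, 4, 2, 1).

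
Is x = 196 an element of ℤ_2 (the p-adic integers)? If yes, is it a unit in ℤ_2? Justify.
x ∈ ℤ_2 but not a unit; v_2(x) = 2 > 0

ℤ_2 = {x ∈ ℚ_2 : v_2(x) ≥ 0} and ℤ_2^× = {x ∈ ℤ_2 : v_2(x) = 0}. Here v_2(196) = v_2(num) − v_2(den) = 2; compare against these criteria.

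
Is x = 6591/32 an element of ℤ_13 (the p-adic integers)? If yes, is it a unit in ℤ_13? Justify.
x ∈ ℤ_13 but not a unit; v_13(x) = 3 > 0

ℤ_13 = {x ∈ ℚ_13 : v_13(x) ≥ 0} and ℤ_13^× = {x ∈ ℤ_13 : v_13(x) = 0}. Here v_13(6591/32) = v_13(num) − v_13(den) = 3; compare against these criteria.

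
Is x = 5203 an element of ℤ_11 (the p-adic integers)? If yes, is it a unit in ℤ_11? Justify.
x ∈ ℤ_11 but not a unit; v_11(x) = 2 > 0

ℤ_11 = {x ∈ ℚ_11 : v_11(x) ≥ 0} and ℤ_11^× = {x ∈ ℤ_11 : v_11(x) = 0}. Here v_11(5203) = v_11(num) − v_11(den) = 2; compare against these criteria.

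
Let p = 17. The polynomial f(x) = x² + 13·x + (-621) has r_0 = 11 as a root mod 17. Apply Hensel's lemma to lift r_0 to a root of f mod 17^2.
r_1 = 79 (mod 289)

Hensel: r_{i+1} = r_i − f(r_i)·(f′(r_i))^{-1} mod 17^{i+2}, f′(x) = 2x + 13. Iterate:
  r_0 = 11 (mod 17)
  r_1 = 79 (mod 289)
Final: r = 79 satisfies f(r) ≡ 0 mod 17^2.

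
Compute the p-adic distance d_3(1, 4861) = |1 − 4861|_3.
d_3(1, 4861) = 1/243

Step 1 — x − y = 1 − 4861 = -4860. Step 2 — v_3(-4860) = 5 (factor: -4860 = −(3^5 · 20); the sign does not affect v_p). Step 3 — |x − y|_3 = 3^{-5} = 1/243.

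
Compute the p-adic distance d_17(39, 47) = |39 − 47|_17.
d_17(39, 47) = 1

Step 1 — x − y = 39 − 47 = -8. Step 2 — v_17(-8) = 0 (factor: -8 = −(17^0 · 8); the sign does not affect v_p). Step 3 — |x − y|_17 = 17^{0} = 1.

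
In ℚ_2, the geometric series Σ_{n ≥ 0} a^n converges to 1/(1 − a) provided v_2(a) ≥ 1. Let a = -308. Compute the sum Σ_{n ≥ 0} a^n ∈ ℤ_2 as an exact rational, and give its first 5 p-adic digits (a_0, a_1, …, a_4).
Σ a^n = 1/(1 − a) = 1/309;  first 5 digits = (1, 0, 1, 1, 1)

v_2(a) = 2 ≥ 1, so the series converges in ℤ_2 to 1/(1 − a) = 1/(1 − (-308)) = 1/309. Expand this rational in ℤ_2: compute digits iteratively via d_i = x_i mod 2, x_{i+1} = (x_i − d_i)/2. The first 5 digits are (1, 0, 1, 1, 1).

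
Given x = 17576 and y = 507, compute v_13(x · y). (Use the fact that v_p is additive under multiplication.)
v_13(8911032) = 5

v_p(x) = 3 (factor: 17576 = 13^3 · 8); v_p(y) = 2 (factor: 507 = 13^2 · 3). Additivity: v_p(xy) = v_p(x) + v_p(y) = 3 + 2 = 5. (Direct check: xy = 8911032 = 13^5 · (24).)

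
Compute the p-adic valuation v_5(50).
v_5(50) = 2

v_5(n) is the largest exponent k such that 5^k divides n. Factor out: 50 = 5^2 · 2. (Sign doesn't affect v_p.) So v_5(50) = 2.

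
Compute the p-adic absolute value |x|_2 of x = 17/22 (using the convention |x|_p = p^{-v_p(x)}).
|17/22|_2 = 2

Step 1 — compute v_2(x) by factoring powers of 2 out of the numerator and denominator: v_2(17/22) = -1. Step 2 — apply |x|_p = p^{-v_p(x)} = 2^{1} = 2.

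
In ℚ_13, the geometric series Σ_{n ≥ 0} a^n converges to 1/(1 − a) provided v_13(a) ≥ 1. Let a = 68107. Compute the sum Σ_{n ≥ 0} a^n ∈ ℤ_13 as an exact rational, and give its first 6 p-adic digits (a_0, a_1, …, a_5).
Σ a^n = 1/(1 − a) = -1/68106;  first 6 digits = (1, 0, 0, 5, 2, 0)

v_13(a) = 3 ≥ 1, so the series converges in ℤ_13 to 1/(1 − a) = 1/(1 − 68107) = -1/68106. Expand this rational in ℤ_13: compute digits iteratively via d_i = x_i mod 13, x_{i+1} = (x_i − d_i)/13. The first 6 digits are (1, 0, 0, 5, 2, 0).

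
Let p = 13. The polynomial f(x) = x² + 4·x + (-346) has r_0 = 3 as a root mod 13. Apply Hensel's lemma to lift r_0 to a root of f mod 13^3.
r_2 = 1303 (mod 2197)

Hensel: r_{i+1} = r_i − f(r_i)·(f′(r_i))^{-1} mod 13^{i+2}, f′(x) = 2x + 4. Iterate:
  r_0 = 3 (mod 13)
  r_1 = 120 (mod 169)
  r_2 = 1303 (mod 2197)
Final: r = 1303 satisfies f(r) ≡ 0 mod 13^3.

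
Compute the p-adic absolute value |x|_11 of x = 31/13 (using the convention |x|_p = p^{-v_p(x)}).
|31/13|_11 = 1

Step 1 — compute v_11(x) by factoring powers of 11 out of the numerator and denominator: v_11(31/13) = 0. Step 2 — apply |x|_p = p^{-v_p(x)} = 11^{0} = 1.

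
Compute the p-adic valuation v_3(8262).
v_3(8262) = 5

v_3(n) is the largest exponent k such that 3^k divides n. Factor out: 8262 = 3^5 · 34. (Sign doesn't affect v_p.) So v_3(8262) = 5.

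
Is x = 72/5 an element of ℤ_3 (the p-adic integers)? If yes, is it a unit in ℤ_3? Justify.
x ∈ ℤ_3 but not a unit; v_3(x) = 2 > 0

ℤ_3 = {x ∈ ℚ_3 : v_3(x) ≥ 0} and ℤ_3^× = {x ∈ ℤ_3 : v_3(x) = 0}. Here v_3(72/5) = v_3(num) − v_3(den) = 2; compare against these criteria.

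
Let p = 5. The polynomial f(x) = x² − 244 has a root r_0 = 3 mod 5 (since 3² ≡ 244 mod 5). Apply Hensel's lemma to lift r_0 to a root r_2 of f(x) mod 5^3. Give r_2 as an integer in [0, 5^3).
r_2 = 88 (mod 125)

Hensel's recurrence: r_{i+1} = r_i − f(r_i)·(f′(r_i))^{-1} mod 5^{i+2}, with f′(x) = 2x. Iterate:
  r_0 = 3 (mod 5)
  r_1 = 13 (mod 25)
  r_2 = 88 (mod 125)
Final: r_2 = 88, and one checks f(r_2) ≡ 0 mod 5^3.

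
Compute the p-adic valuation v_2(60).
v_2(60) = 2

v_2(n) is the largest exponent k such that 2^k divides n. Factor out: 60 = 2^2 · 15. (Sign doesn't affect v_p.) So v_2(60) = 2.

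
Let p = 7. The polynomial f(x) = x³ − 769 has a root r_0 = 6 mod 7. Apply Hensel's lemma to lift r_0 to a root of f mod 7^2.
r_1 = 27 (mod 49)

Hensel: r_{i+1} = r_i − f(r_i)/f′(r_i) mod 7^{i+2}, where f′(x) = 3x². Iterate:
  r_0 = 6 (mod 7)
  r_1 = 27 (mod 49)
Final: r = 27 with f(r) ≡ 0 mod 7^2.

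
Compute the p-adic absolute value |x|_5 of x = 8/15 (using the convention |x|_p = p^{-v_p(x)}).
|8/15|_5 = 5

Step 1 — compute v_5(x) by factoring powers of 5 out of the numerator and denominator: v_5(8/15) = -1. Step 2 — apply |x|_p = p^{-v_p(x)} = 5^{1} = 5.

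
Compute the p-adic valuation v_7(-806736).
v_7(-806736) = 5

v_7(n) is the largest exponent k such that 7^k divides n. Factor out: -806736 = -7^5 · 48. (Sign doesn't affect v_p.) So v_7(-806736) = 5.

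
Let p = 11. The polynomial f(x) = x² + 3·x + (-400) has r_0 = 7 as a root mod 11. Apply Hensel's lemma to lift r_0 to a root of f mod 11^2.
r_1 = 62 (mod 121)

Hensel: r_{i+1} = r_i − f(r_i)·(f′(r_i))^{-1} mod 11^{i+2}, f′(x) = 2x + 3. Iterate:
  r_0 = 7 (mod 11)
  r_1 = 62 (mod 121)
Final: r = 62 satisfies f(r) ≡ 0 mod 11^2.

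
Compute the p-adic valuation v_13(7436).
v_13(7436) = 2

v_13(n) is the largest exponent k such that 13^k divides n. Factor out: 7436 = 13^2 · 44. (Sign doesn't affect v_p.) So v_13(7436) = 2.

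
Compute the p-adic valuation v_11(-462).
v_11(-462) = 1

v_11(n) is the largest exponent k such that 11^k divides n. Factor out: -462 = -11^1 · 42. (Sign doesn't affect v_p.) So v_11(-462) = 1.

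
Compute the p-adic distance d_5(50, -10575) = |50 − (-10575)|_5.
d_5(50, -10575) = 1/625

Step 1 — x − y = 50 − (-10575) = 10625. Step 2 — v_5(10625) = 4 (factor: 10625 = (5^4 · 17); the sign does not affect v_p). Step 3 — |x − y|_5 = 5^{-4} = 1/625.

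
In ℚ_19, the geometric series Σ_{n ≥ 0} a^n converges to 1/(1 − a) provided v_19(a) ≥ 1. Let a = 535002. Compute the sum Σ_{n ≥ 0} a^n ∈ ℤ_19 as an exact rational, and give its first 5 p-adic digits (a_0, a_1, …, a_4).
Σ a^n = 1/(1 − a) = -1/535001;  first 5 digits = (1, 0, 0, 2, 4)

v_19(a) = 3 ≥ 1, so the series converges in ℤ_19 to 1/(1 − a) = 1/(1 − 535002) = -1/535001. Expand this rational in ℤ_19: compute digits iteratively via d_i = x_i mod 19, x_{i+1} = (x_i − d_i)/19. The first 5 digits are (1, 0, 0, 2, 4).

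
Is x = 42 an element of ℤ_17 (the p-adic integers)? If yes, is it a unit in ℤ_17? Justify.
x ∈ ℤ_17^× (unit); v_17(x) = 0

ℤ_17 = {x ∈ ℚ_17 : v_17(x) ≥ 0} and ℤ_17^× = {x ∈ ℤ_17 : v_17(x) = 0}. Here v_17(42) = v_17(num) − v_17(den) = 0; compare against these criteria.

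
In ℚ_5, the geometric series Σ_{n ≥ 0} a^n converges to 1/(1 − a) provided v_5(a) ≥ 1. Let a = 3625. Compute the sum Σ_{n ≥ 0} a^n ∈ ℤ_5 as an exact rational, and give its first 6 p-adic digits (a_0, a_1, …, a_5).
Σ a^n = 1/(1 − a) = -1/3624;  first 6 digits = (1, 0, 0, 4, 0, 1)

v_5(a) = 3 ≥ 1, so the series converges in ℤ_5 to 1/(1 − a) = 1/(1 − 3625) = -1/3624. Expand this rational in ℤ_5: compute digits iteratively via d_i = x_i mod 5, x_{i+1} = (x_i − d_i)/5. The first 6 digits are (1, 0, 0, 4, 0, 1).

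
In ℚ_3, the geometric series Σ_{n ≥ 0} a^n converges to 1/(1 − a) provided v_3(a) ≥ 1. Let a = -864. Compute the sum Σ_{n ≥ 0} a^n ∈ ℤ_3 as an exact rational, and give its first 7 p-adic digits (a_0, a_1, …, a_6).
Σ a^n = 1/(1 − a) = 1/865;  first 7 digits = (1, 0, 0, 1, 1, 2, 2)

v_3(a) = 3 ≥ 1, so the series converges in ℤ_3 to 1/(1 − a) = 1/(1 − (-864)) = 1/865. Expand this rational in ℤ_3: compute digits iteratively via d_i = x_i mod 3, x_{i+1} = (x_i − d_i)/3. The first 7 digits are (1, 0, 0, 1, 1, 2, 2).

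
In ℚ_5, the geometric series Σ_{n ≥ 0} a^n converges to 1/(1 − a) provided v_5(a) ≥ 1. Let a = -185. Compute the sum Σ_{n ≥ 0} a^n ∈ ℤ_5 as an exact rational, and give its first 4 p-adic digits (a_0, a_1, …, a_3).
Σ a^n = 1/(1 − a) = 1/186;  first 4 digits = (1, 3, 1, 4)

v_5(a) = 1 ≥ 1, so the series converges in ℤ_5 to 1/(1 − a) = 1/(1 − (-185)) = 1/186. Expand this rational in ℤ_5: compute digits iteratively via d_i = x_i mod 5, x_{i+1} = (x_i − d_i)/5. The first 4 digits are (1, 3, 1, 4).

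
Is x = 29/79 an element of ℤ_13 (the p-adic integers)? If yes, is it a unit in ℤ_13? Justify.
x ∈ ℤ_13^× (unit); v_13(x) = 0

ℤ_13 = {x ∈ ℚ_13 : v_13(x) ≥ 0} and ℤ_13^× = {x ∈ ℤ_13 : v_13(x) = 0}. Here v_13(29/79) = v_13(num) − v_13(den) = 0; compare against these criteria.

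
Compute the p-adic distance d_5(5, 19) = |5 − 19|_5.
d_5(5, 19) = 1

Step 1 — x − y = 5 − 19 = -14. Step 2 — v_5(-14) = 0 (factor: -14 = −(5^0 · 14); the sign does not affect v_p). Step 3 — |x − y|_5 = 5^{0} = 1.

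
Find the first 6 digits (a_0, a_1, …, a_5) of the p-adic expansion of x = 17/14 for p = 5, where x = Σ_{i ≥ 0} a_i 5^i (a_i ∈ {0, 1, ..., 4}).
(a_0, …, a_5) = (3, 0, 1, 3, 4, 3)

v_5(17/14) = 0 (numerator and denominator both coprime to 5), so x ∈ ℤ_5^×. Compute digits iteratively via a_i = x_i mod 5, x_{i+1} = (x_i − a_i)/5, with x_0 = x:
  x_0 = 17/14;  a_0 = 3;  x_1 = (x_0 − 3)/5 = -5/14
  x_1 = -5/14;  a_1 = 0;  x_2 = (x_1 − 0)/5 = -1/14
  x_2 = -1/14;  a_2 = 1;  x_3 = (x_2 − 1)/5 = -3/14
  x_3 = -3/14;  a_3 = 3;  x_4 = (x_3 − 3)/5 = -9/14
  x_4 = -9/14;  a_4 = 4;  x_5 = (x_4 − 4)/5 = -13/14
  x_5 = -13/14;  a_5 = 3;  x_6 = (x_5 − 3)/5 = -11/14
Digits: (3, 0, 1, 3, 4, 3).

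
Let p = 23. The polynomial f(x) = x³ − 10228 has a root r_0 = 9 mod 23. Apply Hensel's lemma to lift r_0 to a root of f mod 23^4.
r_3 = 227640 (mod 279841)

Hensel: r_{i+1} = r_i − f(r_i)/f′(r_i) mod 23^{i+2}, where f′(x) = 3x². Iterate:
  r_0 = 9 (mod 23)
  r_1 = 170 (mod 529)
  r_2 = 8634 (mod 12167)
  r_3 = 227640 (mod 279841)
Final: r = 227640 with f(r) ≡ 0 mod 23^4.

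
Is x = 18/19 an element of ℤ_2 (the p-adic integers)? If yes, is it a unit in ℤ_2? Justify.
x ∈ ℤ_2 but not a unit; v_2(x) = 1 > 0

ℤ_2 = {x ∈ ℚ_2 : v_2(x) ≥ 0} and ℤ_2^× = {x ∈ ℤ_2 : v_2(x) = 0}. Here v_2(18/19) = v_2(num) − v_2(den) = 1; compare against these criteria.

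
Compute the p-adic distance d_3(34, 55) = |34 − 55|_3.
d_3(34, 55) = 1/3

Step 1 — x − y = 34 − 55 = -21. Step 2 — v_3(-21) = 1 (factor: -21 = −(3^1 · 7); the sign does not affect v_p). Step 3 — |x − y|_3 = 3^{-1} = 1/3.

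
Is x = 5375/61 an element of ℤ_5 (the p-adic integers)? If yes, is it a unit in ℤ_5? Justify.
x ∈ ℤ_5 but not a unit; v_5(x) = 3 > 0

ℤ_5 = {x ∈ ℚ_5 : v_5(x) ≥ 0} and ℤ_5^× = {x ∈ ℤ_5 : v_5(x) = 0}. Here v_5(5375/61) = v_5(num) − v_5(den) = 3; compare against these criteria.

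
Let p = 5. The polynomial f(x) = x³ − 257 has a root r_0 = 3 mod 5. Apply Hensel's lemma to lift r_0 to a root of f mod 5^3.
r_2 = 43 (mod 125)

Hensel: r_{i+1} = r_i − f(r_i)/f′(r_i) mod 5^{i+2}, where f′(x) = 3x². Iterate:
  r_0 = 3 (mod 5)
  r_1 = 18 (mod 25)
  r_2 = 43 (mod 125)
Final: r = 43 with f(r) ≡ 0 mod 5^3.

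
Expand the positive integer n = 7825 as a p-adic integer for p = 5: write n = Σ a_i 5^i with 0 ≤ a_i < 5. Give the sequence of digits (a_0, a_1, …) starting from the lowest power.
(a_0, a_1, …) = (0, 0, 3, 2, 2, 2)

Repeated division by 5 gives the digits low-to-high: 7825 = 3·5^2 + 2·5^3 + 2·5^4 + 2·5^5. Digit sequence: (0, 0, 3, 2, 2, 2).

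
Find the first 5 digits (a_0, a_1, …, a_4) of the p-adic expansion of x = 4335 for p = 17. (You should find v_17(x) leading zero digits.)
(a_0, …, a_4) = (0, 0, 15, 0, 0)

v_17(4335) = 2, so a_0 = ... = a_1 = 0. Factor out: x = 17^2 · u with u = 15 a unit in ℤ_17. Expand u iteratively via a_{v+i} = u_i mod 17, u_{i+1} = (u_i − a_{v+i})/17:
  u_0 = 15;  a_2 = 15;  u_1 = (u_0 − 15)/17 = 0
  u_1 = 0;  a_3 = 0;  u_2 = (u_1 − 0)/17 = 0
  u_2 = 0;  a_4 = 0;  u_3 = (u_2 − 0)/17 = 0
Digits: (0, 0, 15, 0, 0).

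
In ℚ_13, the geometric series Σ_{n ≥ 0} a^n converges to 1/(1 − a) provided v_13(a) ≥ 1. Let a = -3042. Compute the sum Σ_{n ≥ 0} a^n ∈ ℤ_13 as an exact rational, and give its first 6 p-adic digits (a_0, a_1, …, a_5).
Σ a^n = 1/(1 − a) = 1/3043;  first 6 digits = (1, 0, 8, 11, 11, 11)

v_13(a) = 2 ≥ 1, so the series converges in ℤ_13 to 1/(1 − a) = 1/(1 − (-3042)) = 1/3043. Expand this rational in ℤ_13: compute digits iteratively via d_i = x_i mod 13, x_{i+1} = (x_i − d_i)/13. The first 6 digits are (1, 0, 8, 11, 11, 11).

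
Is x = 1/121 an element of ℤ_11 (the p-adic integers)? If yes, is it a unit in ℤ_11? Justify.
x ∉ ℤ_11 (v_11(x) = -2 < 0)

ℤ_11 = {x ∈ ℚ_11 : v_11(x) ≥ 0} and ℤ_11^× = {x ∈ ℤ_11 : v_11(x) = 0}. Here v_11(1/121) = v_11(num) − v_11(den) = -2; compare against these criteria.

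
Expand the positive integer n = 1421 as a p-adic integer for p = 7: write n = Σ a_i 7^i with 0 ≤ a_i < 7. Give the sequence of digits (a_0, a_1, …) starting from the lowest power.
(a_0, a_1, …) = (0, 0, 1, 4)

Repeated division by 7 gives the digits low-to-high: 1421 = 1·7^2 + 4·7^3. Digit sequence: (0, 0, 1, 4).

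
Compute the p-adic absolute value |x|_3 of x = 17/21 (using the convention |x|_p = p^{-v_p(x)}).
|17/21|_3 = 3

Step 1 — compute v_3(x) by factoring powers of 3 out of the numerator and denominator: v_3(17/21) = -1. Step 2 — apply |x|_p = p^{-v_p(x)} = 3^{1} = 3.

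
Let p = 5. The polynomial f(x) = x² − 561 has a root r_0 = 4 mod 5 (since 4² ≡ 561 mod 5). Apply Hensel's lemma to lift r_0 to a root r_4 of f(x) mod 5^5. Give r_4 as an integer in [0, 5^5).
r_4 = 419 (mod 3125)

Hensel's recurrence: r_{i+1} = r_i − f(r_i)·(f′(r_i))^{-1} mod 5^{i+2}, with f′(x) = 2x. Iterate:
  r_0 = 4 (mod 5)
  r_1 = 19 (mod 25)
  r_2 = 44 (mod 125)
  r_3 = 419 (mod 625)
  r_4 = 419 (mod 3125)
Final: r_4 = 419, and one checks f(r_4) ≡ 0 mod 5^5.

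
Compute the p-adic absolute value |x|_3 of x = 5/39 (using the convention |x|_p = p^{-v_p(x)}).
|5/39|_3 = 3

Step 1 — compute v_3(x) by factoring powers of 3 out of the numerator and denominator: v_3(5/39) = -1. Step 2 — apply |x|_p = p^{-v_p(x)} = 3^{1} = 3.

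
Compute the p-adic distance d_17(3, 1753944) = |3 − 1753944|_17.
d_17(3, 1753944) = 1/83521

Step 1 — x − y = 3 − 1753944 = -1753941. Step 2 — v_17(-1753941) = 4 (factor: -1753941 = −(17^4 · 21); the sign does not affect v_p). Step 3 — |x − y|_17 = 17^{-4} = 1/83521.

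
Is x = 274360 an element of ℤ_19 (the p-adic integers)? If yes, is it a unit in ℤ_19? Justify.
x ∈ ℤ_19 but not a unit; v_19(x) = 3 > 0

ℤ_19 = {x ∈ ℚ_19 : v_19(x) ≥ 0} and ℤ_19^× = {x ∈ ℤ_19 : v_19(x) = 0}. Here v_19(274360) = v_19(num) − v_19(den) = 3; compare against these criteria.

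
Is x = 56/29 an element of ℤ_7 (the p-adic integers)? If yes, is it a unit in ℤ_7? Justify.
x ∈ ℤ_7 but not a unit; v_7(x) = 1 > 0

ℤ_7 = {x ∈ ℚ_7 : v_7(x) ≥ 0} and ℤ_7^× = {x ∈ ℤ_7 : v_7(x) = 0}. Here v_7(56/29) = v_7(num) − v_7(den) = 1; compare against these criteria.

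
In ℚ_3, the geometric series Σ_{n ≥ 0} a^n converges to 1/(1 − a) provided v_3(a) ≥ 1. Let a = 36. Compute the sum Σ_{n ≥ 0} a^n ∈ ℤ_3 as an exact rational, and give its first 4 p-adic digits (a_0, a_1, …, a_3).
Σ a^n = 1/(1 − a) = -1/35;  first 4 digits = (1, 0, 1, 1)

v_3(a) = 2 ≥ 1, so the series converges in ℤ_3 to 1/(1 − a) = 1/(1 − 36) = -1/35. Expand this rational in ℤ_3: compute digits iteratively via d_i = x_i mod 3, x_{i+1} = (x_i − d_i)/3. The first 4 digits are (1, 0, 1, 1).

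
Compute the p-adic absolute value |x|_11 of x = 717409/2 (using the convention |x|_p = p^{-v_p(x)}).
|717409/2|_11 = 1/14641

Step 1 — compute v_11(x) by factoring powers of 11 out of the numerator and denominator: v_11(717409/2) = 4. Step 2 — apply |x|_p = p^{-v_p(x)} = 11^{-4} = 1/14641.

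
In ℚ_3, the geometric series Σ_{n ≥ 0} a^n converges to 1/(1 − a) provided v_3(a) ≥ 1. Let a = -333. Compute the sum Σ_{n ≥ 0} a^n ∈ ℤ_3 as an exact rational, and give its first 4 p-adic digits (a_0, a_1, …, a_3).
Σ a^n = 1/(1 − a) = 1/334;  first 4 digits = (1, 0, 2, 2)

v_3(a) = 2 ≥ 1, so the series converges in ℤ_3 to 1/(1 − a) = 1/(1 − (-333)) = 1/334. Expand this rational in ℤ_3: compute digits iteratively via d_i = x_i mod 3, x_{i+1} = (x_i − d_i)/3. The first 4 digits are (1, 0, 2, 2).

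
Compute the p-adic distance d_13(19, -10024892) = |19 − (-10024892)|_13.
d_13(19, -10024892) = 1/371293

Step 1 — x − y = 19 − (-10024892) = 10024911. Step 2 — v_13(10024911) = 5 (factor: 10024911 = (13^5 · 27); the sign does not affect v_p). Step 3 — |x − y|_13 = 13^{-5} = 1/371293.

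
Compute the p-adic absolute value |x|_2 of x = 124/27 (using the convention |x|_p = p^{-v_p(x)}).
|124/27|_2 = 1/4

Step 1 — compute v_2(x) by factoring powers of 2 out of the numerator and denominator: v_2(124/27) = 2. Step 2 — apply |x|_p = p^{-v_p(x)} = 2^{-2} = 1/4.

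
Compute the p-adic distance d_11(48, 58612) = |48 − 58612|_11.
d_11(48, 58612) = 1/14641

Step 1 — x − y = 48 − 58612 = -58564. Step 2 — v_11(-58564) = 4 (factor: -58564 = −(11^4 · 4); the sign does not affect v_p). Step 3 — |x − y|_11 = 11^{-4} = 1/14641.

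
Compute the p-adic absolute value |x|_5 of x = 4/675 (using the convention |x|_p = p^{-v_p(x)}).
|4/675|_5 = 25

Step 1 — compute v_5(x) by factoring powers of 5 out of the numerator and denominator: v_5(4/675) = -2. Step 2 — apply |x|_p = p^{-v_p(x)} = 5^{2} = 25.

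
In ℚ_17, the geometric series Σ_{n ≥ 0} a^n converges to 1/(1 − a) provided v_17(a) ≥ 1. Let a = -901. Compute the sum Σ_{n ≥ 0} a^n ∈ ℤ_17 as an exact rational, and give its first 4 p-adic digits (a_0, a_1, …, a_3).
Σ a^n = 1/(1 − a) = 1/902;  first 4 digits = (1, 15, 0, 4)

v_17(a) = 1 ≥ 1, so the series converges in ℤ_17 to 1/(1 − a) = 1/(1 − (-901)) = 1/902. Expand this rational in ℤ_17: compute digits iteratively via d_i = x_i mod 17, x_{i+1} = (x_i − d_i)/17. The first 4 digits are (1, 15, 0, 4).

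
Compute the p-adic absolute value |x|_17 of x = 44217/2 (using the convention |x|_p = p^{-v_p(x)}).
|44217/2|_17 = 1/4913

Step 1 — compute v_17(x) by factoring powers of 17 out of the numerator and denominator: v_17(44217/2) = 3. Step 2 — apply |x|_p = p^{-v_p(x)} = 17^{-3} = 1/4913.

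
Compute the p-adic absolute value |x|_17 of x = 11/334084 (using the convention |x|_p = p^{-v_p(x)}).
|11/334084|_17 = 83521

Step 1 — compute v_17(x) by factoring powers of 17 out of the numerator and denominator: v_17(11/334084) = -4. Step 2 — apply |x|_p = p^{-v_p(x)} = 17^{4} = 83521.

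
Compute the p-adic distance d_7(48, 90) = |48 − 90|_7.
d_7(48, 90) = 1/7

Step 1 — x − y = 48 − 90 = -42. Step 2 — v_7(-42) = 1 (factor: -42 = −(7^1 · 6); the sign does not affect v_p). Step 3 — |x − y|_7 = 7^{-1} = 1/7.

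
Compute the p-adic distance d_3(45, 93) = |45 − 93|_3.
d_3(45, 93) = 1/3

Step 1 — x − y = 45 − 93 = -48. Step 2 — v_3(-48) = 1 (factor: -48 = −(3^1 · 16); the sign does not affect v_p). Step 3 — |x − y|_3 = 3^{-1} = 1/3.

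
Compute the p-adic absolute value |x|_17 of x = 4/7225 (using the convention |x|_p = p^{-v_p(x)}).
|4/7225|_17 = 289

Step 1 — compute v_17(x) by factoring powers of 17 out of the numerator and denominator: v_17(4/7225) = -2. Step 2 — apply |x|_p = p^{-v_p(x)} = 17^{2} = 289.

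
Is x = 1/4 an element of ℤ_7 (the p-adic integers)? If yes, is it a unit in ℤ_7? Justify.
x ∈ ℤ_7^× (unit); v_7(x) = 0

ℤ_7 = {x ∈ ℚ_7 : v_7(x) ≥ 0} and ℤ_7^× = {x ∈ ℤ_7 : v_7(x) = 0}. Here v_7(1/4) = v_7(num) − v_7(den) = 0; compare against these criteria.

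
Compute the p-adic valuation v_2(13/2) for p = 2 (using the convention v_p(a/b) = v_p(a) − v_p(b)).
v_2(13/2) = -1

Factor powers of 2 from the numerator and denominator of the reduced fraction: 13 = 2^0 · 13 and 2 = 2^1 · 1. Apply v_p(a/b) = v_p(a) − v_p(b): v_2(13/2) = 0 − 1 = -1.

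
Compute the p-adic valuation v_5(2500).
v_5(2500) = 4

v_5(n) is the largest exponent k such that 5^k divides n. Factor out: 2500 = 5^4 · 4. (Sign doesn't affect v_p.) So v_5(2500) = 4.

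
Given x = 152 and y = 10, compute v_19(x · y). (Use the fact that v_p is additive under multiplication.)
v_19(1520) = 1

v_p(x) = 1 (factor: 152 = 19^1 · 8); v_p(y) = 0 (factor: 10 = 19^0 · 10). Additivity: v_p(xy) = v_p(x) + v_p(y) = 1 + 0 = 1. (Direct check: xy = 1520 = 19^1 · (80).)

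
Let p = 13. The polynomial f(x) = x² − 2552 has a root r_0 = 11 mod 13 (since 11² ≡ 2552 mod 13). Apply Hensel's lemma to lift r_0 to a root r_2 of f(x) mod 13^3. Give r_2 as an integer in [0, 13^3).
r_2 = 1389 (mod 2197)

Hensel's recurrence: r_{i+1} = r_i − f(r_i)·(f′(r_i))^{-1} mod 13^{i+2}, with f′(x) = 2x. Iterate:
  r_0 = 11 (mod 13)
  r_1 = 37 (mod 169)
  r_2 = 1389 (mod 2197)
Final: r_2 = 1389, and one checks f(r_2) ≡ 0 mod 13^3.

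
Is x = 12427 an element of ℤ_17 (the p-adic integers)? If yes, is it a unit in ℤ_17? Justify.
x ∈ ℤ_17 but not a unit; v_17(x) = 2 > 0

ℤ_17 = {x ∈ ℚ_17 : v_17(x) ≥ 0} and ℤ_17^× = {x ∈ ℤ_17 : v_17(x) = 0}. Here v_17(12427) = v_17(num) − v_17(den) = 2; compare against these criteria.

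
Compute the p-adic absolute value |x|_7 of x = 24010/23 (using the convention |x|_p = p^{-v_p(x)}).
|24010/23|_7 = 1/2401

Step 1 — compute v_7(x) by factoring powers of 7 out of the numerator and denominator: v_7(24010/23) = 4. Step 2 — apply |x|_p = p^{-v_p(x)} = 7^{-4} = 1/2401.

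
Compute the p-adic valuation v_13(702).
v_13(702) = 1

v_13(n) is the largest exponent k such that 13^k divides n. Factor out: 702 = 13^1 · 54. (Sign doesn't affect v_p.) So v_13(702) = 1.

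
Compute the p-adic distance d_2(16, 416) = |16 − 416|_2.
d_2(16, 416) = 1/16

Step 1 — x − y = 16 − 416 = -400. Step 2 — v_2(-400) = 4 (factor: -400 = −(2^4 · 25); the sign does not affect v_p). Step 3 — |x − y|_2 = 2^{-4} = 1/16.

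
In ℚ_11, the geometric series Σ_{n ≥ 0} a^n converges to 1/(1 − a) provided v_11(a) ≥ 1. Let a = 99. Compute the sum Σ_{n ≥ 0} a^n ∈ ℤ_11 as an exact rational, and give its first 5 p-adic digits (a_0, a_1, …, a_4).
Σ a^n = 1/(1 − a) = -1/98;  first 5 digits = (1, 9, 4, 10, 5)

v_11(a) = 1 ≥ 1, so the series converges in ℤ_11 to 1/(1 − a) = 1/(1 − 99) = -1/98. Expand this rational in ℤ_11: compute digits iteratively via d_i = x_i mod 11, x_{i+1} = (x_i − d_i)/11. The first 5 digits are (1, 9, 4, 10, 5).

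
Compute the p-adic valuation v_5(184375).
v_5(184375) = 5

v_5(n) is the largest exponent k such that 5^k divides n. Factor out: 184375 = 5^5 · 59. (Sign doesn't affect v_p.) So v_5(184375) = 5.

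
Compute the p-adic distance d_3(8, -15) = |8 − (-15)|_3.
d_3(8, -15) = 1

Step 1 — x − y = 8 − (-15) = 23. Step 2 — v_3(23) = 0 (factor: 23 = (3^0 · 23); the sign does not affect v_p). Step 3 — |x − y|_3 = 3^{0} = 1.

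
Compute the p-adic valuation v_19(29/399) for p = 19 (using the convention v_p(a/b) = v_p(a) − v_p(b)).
v_19(29/399) = -1

Factor powers of 19 from the numerator and denominator of the reduced fraction: 29 = 19^0 · 29 and 399 = 19^1 · 21. Apply v_p(a/b) = v_p(a) − v_p(b): v_19(29/399) = 0 − 1 = -1.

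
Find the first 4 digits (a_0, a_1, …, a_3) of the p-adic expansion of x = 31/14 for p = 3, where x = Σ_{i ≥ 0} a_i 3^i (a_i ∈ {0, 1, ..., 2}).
(a_0, …, a_3) = (2, 2, 0, 0)

v_3(31/14) = 0 (numerator and denominator both coprime to 3), so x ∈ ℤ_3^×. Compute digits iteratively via a_i = x_i mod 3, x_{i+1} = (x_i − a_i)/3, with x_0 = x:
  x_0 = 31/14;  a_0 = 2;  x_1 = (x_0 − 2)/3 = 1/14
  x_1 = 1/14;  a_1 = 2;  x_2 = (x_1 − 2)/3 = -9/14
  x_2 = -9/14;  a_2 = 0;  x_3 = (x_2 − 0)/3 = -3/14
  x_3 = -3/14;  a_3 = 0;  x_4 = (x_3 − 0)/3 = -1/14
Digits: (2, 2, 0, 0).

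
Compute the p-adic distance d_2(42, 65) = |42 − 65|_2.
d_2(42, 65) = 1

Step 1 — x − y = 42 − 65 = -23. Step 2 — v_2(-23) = 0 (factor: -23 = −(2^0 · 23); the sign does not affect v_p). Step 3 — |x − y|_2 = 2^{0} = 1.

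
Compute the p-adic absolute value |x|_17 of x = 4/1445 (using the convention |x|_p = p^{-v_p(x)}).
|4/1445|_17 = 289

Step 1 — compute v_17(x) by factoring powers of 17 out of the numerator and denominator: v_17(4/1445) = -2. Step 2 — apply |x|_p = p^{-v_p(x)} = 17^{2} = 289.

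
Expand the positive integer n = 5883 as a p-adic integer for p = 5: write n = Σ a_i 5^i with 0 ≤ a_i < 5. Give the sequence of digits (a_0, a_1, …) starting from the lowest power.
(a_0, a_1, …) = (3, 1, 0, 2, 4, 1)

Repeated division by 5 gives the digits low-to-high: 5883 = 3 + 1·5^1 + 2·5^3 + 4·5^4 + 1·5^5. Digit sequence: (3, 1, 0, 2, 4, 1).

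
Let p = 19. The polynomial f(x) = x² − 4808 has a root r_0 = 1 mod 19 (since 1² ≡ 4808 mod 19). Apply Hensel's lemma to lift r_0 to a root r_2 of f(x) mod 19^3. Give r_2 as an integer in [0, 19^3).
r_2 = 780 (mod 6859)

Hensel's recurrence: r_{i+1} = r_i − f(r_i)·(f′(r_i))^{-1} mod 19^{i+2}, with f′(x) = 2x. Iterate:
  r_0 = 1 (mod 19)
  r_1 = 58 (mod 361)
  r_2 = 780 (mod 6859)
Final: r_2 = 780, and one checks f(r_2) ≡ 0 mod 19^3.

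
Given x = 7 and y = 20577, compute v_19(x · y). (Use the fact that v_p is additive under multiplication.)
v_19(144039) = 3

v_p(x) = 0 (factor: 7 = 19^0 · 7); v_p(y) = 3 (factor: 20577 = 19^3 · 3). Additivity: v_p(xy) = v_p(x) + v_p(y) = 0 + 3 = 3. (Direct check: xy = 144039 = 19^3 · (21).)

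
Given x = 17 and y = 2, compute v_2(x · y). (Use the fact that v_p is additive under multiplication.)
v_2(34) = 1

v_p(x) = 0 (factor: 17 = 2^0 · 17); v_p(y) = 1 (factor: 2 = 2^1 · 1). Additivity: v_p(xy) = v_p(x) + v_p(y) = 0 + 1 = 1. (Direct check: xy = 34 = 2^1 · (17).)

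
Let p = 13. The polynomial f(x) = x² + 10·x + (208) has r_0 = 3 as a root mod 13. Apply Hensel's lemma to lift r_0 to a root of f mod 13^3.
r_2 = 2005 (mod 2197)

Hensel: r_{i+1} = r_i − f(r_i)·(f′(r_i))^{-1} mod 13^{i+2}, f′(x) = 2x + 10. Iterate:
  r_0 = 3 (mod 13)
  r_1 = 146 (mod 169)
  r_2 = 2005 (mod 2197)
Final: r = 2005 satisfies f(r) ≡ 0 mod 13^3.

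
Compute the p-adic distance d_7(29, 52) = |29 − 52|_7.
d_7(29, 52) = 1

Step 1 — x − y = 29 − 52 = -23. Step 2 — v_7(-23) = 0 (factor: -23 = −(7^0 · 23); the sign does not affect v_p). Step 3 — |x − y|_7 = 7^{0} = 1.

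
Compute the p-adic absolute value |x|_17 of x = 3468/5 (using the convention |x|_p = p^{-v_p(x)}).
|3468/5|_17 = 1/289

Step 1 — compute v_17(x) by factoring powers of 17 out of the numerator and denominator: v_17(3468/5) = 2. Step 2 — apply |x|_p = p^{-v_p(x)} = 17^{-2} = 1/289.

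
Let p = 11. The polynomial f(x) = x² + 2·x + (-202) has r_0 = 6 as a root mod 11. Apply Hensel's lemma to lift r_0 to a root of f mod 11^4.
r_3 = 10181 (mod 14641)

Hensel: r_{i+1} = r_i − f(r_i)·(f′(r_i))^{-1} mod 11^{i+2}, f′(x) = 2x + 2. Iterate:
  r_0 = 6 (mod 11)
  r_1 = 17 (mod 121)
  r_2 = 864 (mod 1331)
  r_3 = 10181 (mod 14641)
Final: r = 10181 satisfies f(r) ≡ 0 mod 11^4.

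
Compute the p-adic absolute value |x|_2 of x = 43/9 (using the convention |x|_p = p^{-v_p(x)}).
|43/9|_2 = 1

Step 1 — compute v_2(x) by factoring powers of 2 out of the numerator and denominator: v_2(43/9) = 0. Step 2 — apply |x|_p = p^{-v_p(x)} = 2^{0} = 1.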